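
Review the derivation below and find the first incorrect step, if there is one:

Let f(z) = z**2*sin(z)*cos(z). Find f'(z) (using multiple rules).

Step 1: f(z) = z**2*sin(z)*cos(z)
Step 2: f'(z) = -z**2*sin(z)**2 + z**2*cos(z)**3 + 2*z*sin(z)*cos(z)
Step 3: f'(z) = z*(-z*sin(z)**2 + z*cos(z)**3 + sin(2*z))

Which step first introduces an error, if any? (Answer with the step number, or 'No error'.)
Step 2

Step 2 is incorrect due to a wrong exponent.
The step shows: -z**2*sin(z)**2 + z**2*cos(z)**3 + 2*z*sin(z)*cos(z)
The correct value should be: -z**2*sin(z)**2 + z**2*cos(z)**2 + 2*z*sin(z)*cos(z)

Explanation: The exponent 2 on cos(z) was incorrectly written as 3: the term z**2*cos(z)**2 was incorrectly written as z**2*cos(z)**3
The later steps are derived from this incorrect expression, so the error originates in Step 2.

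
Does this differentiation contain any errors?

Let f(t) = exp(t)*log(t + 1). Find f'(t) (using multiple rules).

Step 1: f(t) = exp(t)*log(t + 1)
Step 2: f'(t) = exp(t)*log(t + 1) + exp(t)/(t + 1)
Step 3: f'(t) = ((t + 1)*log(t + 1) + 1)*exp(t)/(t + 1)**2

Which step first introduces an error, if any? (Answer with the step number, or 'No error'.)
Step 3

Step 3 is incorrect due to a wrong exponent.
The step shows: ((t + 1)*log(t + 1) + 1)*exp(t)/(t + 1)**2
The correct value should be: ((t + 1)*log(t + 1) + 1)*exp(t)/(t + 1)

Explanation: The exponent -1 on t + 1 was incorrectly written as -2: the term ((t + 1)*log(t + 1) + 1)*exp(t)/(t + 1) was incorrectly written as ((t + 1)*log(t + 1) + 1)*exp(t)/(t + 1)**2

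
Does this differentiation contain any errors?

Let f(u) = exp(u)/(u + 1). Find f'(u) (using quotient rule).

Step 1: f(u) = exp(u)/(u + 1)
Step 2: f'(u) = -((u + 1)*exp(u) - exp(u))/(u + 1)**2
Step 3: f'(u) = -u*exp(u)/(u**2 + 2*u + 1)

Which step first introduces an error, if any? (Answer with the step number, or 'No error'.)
Step 2

Step 2 is incorrect due to a sign flip.
The step shows: -((u + 1)*exp(u) - exp(u))/(u + 1)**2
The correct value should be: ((u + 1)*exp(u) - exp(u))/(u + 1)**2

Explanation: The sign of the whole expression was flipped: the term ((u + 1)*exp(u) - exp(u))/(u + 1)**2 was incorrectly written as -((u + 1)*exp(u) - exp(u))/(u + 1)**2
The later steps are derived from this incorrect expression, so the error originates in Step 2.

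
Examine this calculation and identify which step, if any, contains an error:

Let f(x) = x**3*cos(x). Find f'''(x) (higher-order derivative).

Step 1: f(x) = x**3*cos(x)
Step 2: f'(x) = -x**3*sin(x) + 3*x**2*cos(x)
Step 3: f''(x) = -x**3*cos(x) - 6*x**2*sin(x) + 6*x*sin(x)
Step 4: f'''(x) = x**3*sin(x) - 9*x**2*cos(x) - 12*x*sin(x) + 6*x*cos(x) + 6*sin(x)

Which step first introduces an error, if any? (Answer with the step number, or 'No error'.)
Step 3

Step 3 is incorrect due to a wrong trig function.
The step shows: -x**3*cos(x) - 6*x**2*sin(x) + 6*x*sin(x)
The correct value should be: -x**3*cos(x) - 6*x**2*sin(x) + 6*x*cos(x)

Explanation: cos(x) was incorrectly written as sin(x): the term 6*x*cos(x) was incorrectly written as 6*x*sin(x)
The later steps are derived from this incorrect expression, so the error originates in Step 3.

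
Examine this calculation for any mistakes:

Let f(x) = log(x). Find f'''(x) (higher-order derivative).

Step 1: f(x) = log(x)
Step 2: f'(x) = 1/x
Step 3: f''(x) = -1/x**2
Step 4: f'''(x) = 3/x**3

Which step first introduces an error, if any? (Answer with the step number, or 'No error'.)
Step 4

Step 4 is incorrect due to a wrong coefficient.
The step shows: 3/x**3
The correct value should be: 2/x**3

Explanation: The coefficient 2 was incorrectly written as 3: the term 2/x**3 was incorrectly written as 3/x**3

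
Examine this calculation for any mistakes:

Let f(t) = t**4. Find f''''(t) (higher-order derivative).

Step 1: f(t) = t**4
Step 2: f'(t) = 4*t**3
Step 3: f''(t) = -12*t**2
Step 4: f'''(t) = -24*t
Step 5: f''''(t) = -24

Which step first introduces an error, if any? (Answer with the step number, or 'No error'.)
Step 3

Step 3 is incorrect due to a sign flip.
The step shows: -12*t**2
The correct value should be: 12*t**2

Explanation: The sign of the whole expression was flipped: the term 12*t**2 was incorrectly written as -12*t**2
The later steps are derived from this incorrect expression, so the error originates in Step 3.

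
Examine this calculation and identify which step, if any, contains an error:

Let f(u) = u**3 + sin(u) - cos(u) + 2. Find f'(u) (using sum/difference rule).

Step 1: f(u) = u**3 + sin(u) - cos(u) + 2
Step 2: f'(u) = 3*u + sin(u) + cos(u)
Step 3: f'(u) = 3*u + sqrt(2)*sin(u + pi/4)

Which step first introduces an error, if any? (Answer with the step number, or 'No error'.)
Step 2

Step 2 is incorrect due to a wrong exponent.
The step shows: 3*u + sin(u) + cos(u)
The correct value should be: 3*u**2 + sin(u) + cos(u)

Explanation: The exponent 2 on u was incorrectly written as 1: the term 3*u**2 was incorrectly written as 3*u
The later steps are derived from this incorrect expression, so the error originates in Step 2.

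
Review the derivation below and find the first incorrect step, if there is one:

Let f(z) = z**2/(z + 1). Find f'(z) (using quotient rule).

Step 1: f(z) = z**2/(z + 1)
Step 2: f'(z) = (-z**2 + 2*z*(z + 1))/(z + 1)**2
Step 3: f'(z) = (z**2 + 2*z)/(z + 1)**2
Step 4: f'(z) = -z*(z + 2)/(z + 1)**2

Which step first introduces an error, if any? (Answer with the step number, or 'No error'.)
Step 4

Step 4 is incorrect due to a sign flip.
The step shows: -z*(z + 2)/(z + 1)**2
The correct value should be: z*(z + 2)/(z + 1)**2

Explanation: The sign of the whole expression was flipped: the term z*(z + 2)/(z + 1)**2 was incorrectly written as -z*(z + 2)/(z + 1)**2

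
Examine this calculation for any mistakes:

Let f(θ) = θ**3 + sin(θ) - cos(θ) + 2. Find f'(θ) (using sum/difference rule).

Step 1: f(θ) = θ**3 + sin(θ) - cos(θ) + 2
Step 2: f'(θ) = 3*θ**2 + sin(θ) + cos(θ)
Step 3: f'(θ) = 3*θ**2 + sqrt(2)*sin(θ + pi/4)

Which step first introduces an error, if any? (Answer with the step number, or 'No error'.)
No error

All steps in this derivation are correct.
The final answer f'(θ) = 3*θ**2 + sqrt(2)*sin(θ + pi/4) is valid.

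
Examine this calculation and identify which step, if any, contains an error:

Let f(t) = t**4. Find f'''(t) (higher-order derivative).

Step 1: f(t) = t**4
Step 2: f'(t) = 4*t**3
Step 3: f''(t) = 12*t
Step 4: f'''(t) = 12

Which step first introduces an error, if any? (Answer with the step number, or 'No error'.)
Step 3

Step 3 is incorrect due to a wrong exponent.
The step shows: 12*t
The correct value should be: 12*t**2

Explanation: The exponent 2 on t was incorrectly written as 1: the term 12*t**2 was incorrectly written as 12*t
The later steps are derived from this incorrect expression, so the error originates in Step 3.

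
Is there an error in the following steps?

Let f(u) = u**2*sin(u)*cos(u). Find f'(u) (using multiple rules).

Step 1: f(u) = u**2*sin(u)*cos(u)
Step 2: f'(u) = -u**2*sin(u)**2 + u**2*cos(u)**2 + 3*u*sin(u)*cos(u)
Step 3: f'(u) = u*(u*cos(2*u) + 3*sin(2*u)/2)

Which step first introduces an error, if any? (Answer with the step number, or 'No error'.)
Step 2

Step 2 is incorrect due to a wrong coefficient.
The step shows: -u**2*sin(u)**2 + u**2*cos(u)**2 + 3*u*sin(u)*cos(u)
The correct value should be: -u**2*sin(u)**2 + u**2*cos(u)**2 + 2*u*sin(u)*cos(u)

Explanation: The coefficient 2 was incorrectly written as 3: the term 2*u*sin(u)*cos(u) was incorrectly written as 3*u*sin(u)*cos(u)
The later steps are derived from this incorrect expression, so the error originates in Step 2.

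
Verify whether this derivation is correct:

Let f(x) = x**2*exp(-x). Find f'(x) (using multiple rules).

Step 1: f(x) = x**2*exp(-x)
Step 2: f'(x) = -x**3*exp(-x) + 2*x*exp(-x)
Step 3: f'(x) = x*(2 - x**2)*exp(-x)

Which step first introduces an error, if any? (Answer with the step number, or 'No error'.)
Step 2

Step 2 is incorrect due to a wrong exponent.
The step shows: -x**3*exp(-x) + 2*x*exp(-x)
The correct value should be: -x**2*exp(-x) + 2*x*exp(-x)

Explanation: The exponent 2 on x was incorrectly written as 3: the term -x**2*exp(-x) was incorrectly written as -x**3*exp(-x)
The later steps are derived from this incorrect expression, so the error originates in Step 2.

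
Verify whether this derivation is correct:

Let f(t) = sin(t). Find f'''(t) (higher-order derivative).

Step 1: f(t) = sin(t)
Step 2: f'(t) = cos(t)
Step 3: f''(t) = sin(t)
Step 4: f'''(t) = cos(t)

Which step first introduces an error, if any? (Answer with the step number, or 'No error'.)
Step 3

Step 3 is incorrect due to a sign flip.
The step shows: sin(t)
The correct value should be: -sin(t)

Explanation: The sign of the whole expression was flipped: the term -sin(t) was incorrectly written as sin(t)
The later steps are derived from this incorrect expression, so the error originates in Step 3.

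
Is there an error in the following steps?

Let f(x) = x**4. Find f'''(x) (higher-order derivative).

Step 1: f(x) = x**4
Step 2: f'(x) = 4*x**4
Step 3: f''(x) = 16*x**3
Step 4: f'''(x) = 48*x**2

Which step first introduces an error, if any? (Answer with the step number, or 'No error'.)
Step 2

Step 2 is incorrect due to a wrong exponent.
The step shows: 4*x**4
The correct value should be: 4*x**3

Explanation: The exponent 3 on x was incorrectly written as 4: the term 4*x**3 was incorrectly written as 4*x**4
The later steps are derived from this incorrect expression, so the error originates in Step 2.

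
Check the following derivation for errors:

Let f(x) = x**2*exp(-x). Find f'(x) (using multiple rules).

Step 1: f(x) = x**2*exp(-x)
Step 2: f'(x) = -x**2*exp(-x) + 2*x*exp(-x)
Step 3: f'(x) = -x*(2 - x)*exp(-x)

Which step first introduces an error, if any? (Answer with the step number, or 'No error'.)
Step 3

Step 3 is incorrect due to a sign flip.
The step shows: -x*(2 - x)*exp(-x)
The correct value should be: x*(2 - x)*exp(-x)

Explanation: The sign of the whole expression was flipped: the term x*(2 - x)*exp(-x) was incorrectly written as -x*(2 - x)*exp(-x)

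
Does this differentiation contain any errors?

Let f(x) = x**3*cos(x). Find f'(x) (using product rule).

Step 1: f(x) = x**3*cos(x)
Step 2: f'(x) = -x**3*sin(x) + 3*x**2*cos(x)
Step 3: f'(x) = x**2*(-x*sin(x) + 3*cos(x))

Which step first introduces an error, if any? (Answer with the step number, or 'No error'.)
No error

All steps in this derivation are correct.
The final answer f'(x) = x**2*(-x*sin(x) + 3*cos(x)) is valid.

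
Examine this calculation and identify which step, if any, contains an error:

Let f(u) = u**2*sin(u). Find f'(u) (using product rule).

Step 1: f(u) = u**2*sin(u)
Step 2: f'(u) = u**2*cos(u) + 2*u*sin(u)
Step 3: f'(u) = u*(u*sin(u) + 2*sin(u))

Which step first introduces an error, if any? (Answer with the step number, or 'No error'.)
Step 3

Step 3 is incorrect due to a wrong trig function.
The step shows: u*(u*sin(u) + 2*sin(u))
The correct value should be: u*(u*cos(u) + 2*sin(u))

Explanation: cos(u) was incorrectly written as sin(u): the term u*(u*cos(u) + 2*sin(u)) was incorrectly written as u*(u*sin(u) + 2*sin(u))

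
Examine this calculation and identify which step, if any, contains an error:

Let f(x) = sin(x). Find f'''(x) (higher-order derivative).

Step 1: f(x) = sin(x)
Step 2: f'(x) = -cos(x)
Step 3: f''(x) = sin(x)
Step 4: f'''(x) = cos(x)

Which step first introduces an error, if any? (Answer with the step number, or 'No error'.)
Step 2

Step 2 is incorrect due to a sign flip.
The step shows: -cos(x)
The correct value should be: cos(x)

Explanation: The sign of the whole expression was flipped: the term cos(x) was incorrectly written as -cos(x)
The later steps are derived from this incorrect expression, so the error originates in Step 2.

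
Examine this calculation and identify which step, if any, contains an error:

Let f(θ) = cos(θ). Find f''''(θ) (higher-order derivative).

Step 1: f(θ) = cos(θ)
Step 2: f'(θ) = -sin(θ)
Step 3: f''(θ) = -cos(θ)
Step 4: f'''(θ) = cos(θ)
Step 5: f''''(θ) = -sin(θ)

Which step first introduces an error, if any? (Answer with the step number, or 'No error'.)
Step 4

Step 4 is incorrect due to a wrong trig function.
The step shows: cos(θ)
The correct value should be: sin(θ)

Explanation: sin(θ) was incorrectly written as cos(θ): the term sin(θ) was incorrectly written as cos(θ)
The later steps are derived from this incorrect expression, so the error originates in Step 4.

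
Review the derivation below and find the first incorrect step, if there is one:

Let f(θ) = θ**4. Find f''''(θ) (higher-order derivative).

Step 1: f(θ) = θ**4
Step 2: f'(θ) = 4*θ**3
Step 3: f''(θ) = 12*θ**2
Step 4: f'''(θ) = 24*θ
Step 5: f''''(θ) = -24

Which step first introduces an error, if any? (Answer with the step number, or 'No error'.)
Step 5

Step 5 is incorrect due to a sign flip.
The step shows: -24
The correct value should be: 24

Explanation: The sign of the whole expression was flipped: the term 24 was incorrectly written as -24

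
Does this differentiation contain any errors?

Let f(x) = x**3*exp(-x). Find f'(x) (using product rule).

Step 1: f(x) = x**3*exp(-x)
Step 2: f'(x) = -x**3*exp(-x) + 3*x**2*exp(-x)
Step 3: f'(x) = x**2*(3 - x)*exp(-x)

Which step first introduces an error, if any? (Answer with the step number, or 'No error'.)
No error

All steps in this derivation are correct.
The final answer f'(x) = x**2*(3 - x)*exp(-x) is valid.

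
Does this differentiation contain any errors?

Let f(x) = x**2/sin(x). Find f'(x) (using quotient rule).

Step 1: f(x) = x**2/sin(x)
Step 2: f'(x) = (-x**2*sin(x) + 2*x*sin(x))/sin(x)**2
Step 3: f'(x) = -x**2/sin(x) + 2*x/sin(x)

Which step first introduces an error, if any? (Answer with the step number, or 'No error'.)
Step 2

Step 2 is incorrect due to a wrong trig function.
The step shows: (-x**2*sin(x) + 2*x*sin(x))/sin(x)**2
The correct value should be: (-x**2*cos(x) + 2*x*sin(x))/sin(x)**2

Explanation: cos(x) was incorrectly written as sin(x): the term (-x**2*cos(x) + 2*x*sin(x))/sin(x)**2 was incorrectly written as (-x**2*sin(x) + 2*x*sin(x))/sin(x)**2
The later steps are derived from this incorrect expression, so the error originates in Step 2.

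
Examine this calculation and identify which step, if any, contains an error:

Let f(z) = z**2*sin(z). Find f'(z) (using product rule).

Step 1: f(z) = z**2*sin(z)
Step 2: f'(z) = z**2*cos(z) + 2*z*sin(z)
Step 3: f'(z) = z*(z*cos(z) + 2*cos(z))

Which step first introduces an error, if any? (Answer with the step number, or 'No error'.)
Step 3

Step 3 is incorrect due to a wrong trig function.
The step shows: z*(z*cos(z) + 2*cos(z))
The correct value should be: z*(z*cos(z) + 2*sin(z))

Explanation: sin(z) was incorrectly written as cos(z): the term z*(z*cos(z) + 2*sin(z)) was incorrectly written as z*(z*cos(z) + 2*cos(z))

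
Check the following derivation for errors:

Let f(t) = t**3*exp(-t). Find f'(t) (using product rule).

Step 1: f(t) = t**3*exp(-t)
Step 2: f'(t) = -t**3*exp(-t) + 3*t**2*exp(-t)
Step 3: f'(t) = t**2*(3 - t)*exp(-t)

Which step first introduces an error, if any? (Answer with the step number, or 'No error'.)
No error

All steps in this derivation are correct.
The final answer f'(t) = t**2*(3 - t)*exp(-t) is valid.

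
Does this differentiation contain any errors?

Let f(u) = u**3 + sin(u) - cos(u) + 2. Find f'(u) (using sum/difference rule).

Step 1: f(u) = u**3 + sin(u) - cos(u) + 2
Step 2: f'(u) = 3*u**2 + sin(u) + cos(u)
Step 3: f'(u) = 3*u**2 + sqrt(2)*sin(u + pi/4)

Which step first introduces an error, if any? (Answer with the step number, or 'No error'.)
No error

All steps in this derivation are correct.
The final answer f'(u) = 3*u**2 + sqrt(2)*sin(u + pi/4) is valid.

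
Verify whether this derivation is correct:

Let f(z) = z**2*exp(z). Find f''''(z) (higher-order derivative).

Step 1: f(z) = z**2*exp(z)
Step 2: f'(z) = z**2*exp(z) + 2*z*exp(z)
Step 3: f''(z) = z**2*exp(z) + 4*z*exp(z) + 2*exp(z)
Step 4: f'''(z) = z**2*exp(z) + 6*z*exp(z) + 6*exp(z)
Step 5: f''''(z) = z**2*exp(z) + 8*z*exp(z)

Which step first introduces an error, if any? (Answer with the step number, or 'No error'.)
Step 5

Step 5 is incorrect due to a dropped term.
The step shows: z**2*exp(z) + 8*z*exp(z)
The correct value should be: z**2*exp(z) + 8*z*exp(z) + 12*exp(z)

Explanation: A term was dropped: the term 12*exp(z) was incorrectly omitted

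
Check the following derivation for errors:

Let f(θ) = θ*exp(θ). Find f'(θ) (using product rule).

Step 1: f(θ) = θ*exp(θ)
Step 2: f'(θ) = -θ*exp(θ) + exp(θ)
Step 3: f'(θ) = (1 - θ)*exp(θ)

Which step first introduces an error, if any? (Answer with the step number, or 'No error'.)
Step 2

Step 2 is incorrect due to a sign flip.
The step shows: -θ*exp(θ) + exp(θ)
The correct value should be: θ*exp(θ) + exp(θ)

Explanation: The sign of one term was flipped: the term θ*exp(θ) was incorrectly written as -θ*exp(θ)
The later steps are derived from this incorrect expression, so the error originates in Step 2.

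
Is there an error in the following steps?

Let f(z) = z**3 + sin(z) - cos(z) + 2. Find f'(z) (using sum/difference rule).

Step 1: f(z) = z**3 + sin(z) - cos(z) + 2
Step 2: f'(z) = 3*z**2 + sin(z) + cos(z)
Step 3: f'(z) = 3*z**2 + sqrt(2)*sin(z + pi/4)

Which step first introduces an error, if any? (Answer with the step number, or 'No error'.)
No error

All steps in this derivation are correct.
The final answer f'(z) = 3*z**2 + sqrt(2)*sin(z + pi/4) is valid.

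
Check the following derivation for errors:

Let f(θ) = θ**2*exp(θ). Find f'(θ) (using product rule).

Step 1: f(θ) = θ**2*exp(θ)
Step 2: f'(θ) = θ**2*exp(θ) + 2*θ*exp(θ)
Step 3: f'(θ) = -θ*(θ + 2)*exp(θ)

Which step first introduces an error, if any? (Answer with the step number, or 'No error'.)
Step 3

Step 3 is incorrect due to a sign flip.
The step shows: -θ*(θ + 2)*exp(θ)
The correct value should be: θ*(θ + 2)*exp(θ)

Explanation: The sign of the whole expression was flipped: the term θ*(θ + 2)*exp(θ) was incorrectly written as -θ*(θ + 2)*exp(θ)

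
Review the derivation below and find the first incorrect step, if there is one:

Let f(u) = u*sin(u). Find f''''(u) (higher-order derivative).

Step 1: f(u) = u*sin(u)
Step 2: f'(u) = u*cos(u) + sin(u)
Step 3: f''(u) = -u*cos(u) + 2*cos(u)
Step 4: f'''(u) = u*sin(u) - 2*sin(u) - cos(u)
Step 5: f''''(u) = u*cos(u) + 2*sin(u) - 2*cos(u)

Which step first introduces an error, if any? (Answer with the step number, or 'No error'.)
Step 3

Step 3 is incorrect due to a wrong trig function.
The step shows: -u*cos(u) + 2*cos(u)
The correct value should be: -u*sin(u) + 2*cos(u)

Explanation: sin(u) was incorrectly written as cos(u): the term -u*sin(u) was incorrectly written as -u*cos(u)
The later steps are derived from this incorrect expression, so the error originates in Step 3.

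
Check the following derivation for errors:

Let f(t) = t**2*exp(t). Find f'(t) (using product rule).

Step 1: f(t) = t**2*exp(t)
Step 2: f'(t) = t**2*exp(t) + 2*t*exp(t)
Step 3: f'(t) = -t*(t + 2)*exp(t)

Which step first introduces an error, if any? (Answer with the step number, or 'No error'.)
Step 3

Step 3 is incorrect due to a sign flip.
The step shows: -t*(t + 2)*exp(t)
The correct value should be: t*(t + 2)*exp(t)

Explanation: The sign of the whole expression was flipped: the term t*(t + 2)*exp(t) was incorrectly written as -t*(t + 2)*exp(t)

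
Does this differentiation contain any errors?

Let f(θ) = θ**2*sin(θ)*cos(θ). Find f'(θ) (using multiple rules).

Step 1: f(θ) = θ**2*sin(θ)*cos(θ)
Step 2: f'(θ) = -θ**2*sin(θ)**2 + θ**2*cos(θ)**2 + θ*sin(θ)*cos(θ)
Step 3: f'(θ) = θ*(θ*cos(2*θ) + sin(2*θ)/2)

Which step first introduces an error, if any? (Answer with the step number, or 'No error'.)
Step 2

Step 2 is incorrect due to a wrong coefficient.
The step shows: -θ**2*sin(θ)**2 + θ**2*cos(θ)**2 + θ*sin(θ)*cos(θ)
The correct value should be: -θ**2*sin(θ)**2 + θ**2*cos(θ)**2 + 2*θ*sin(θ)*cos(θ)

Explanation: The coefficient 2 was incorrectly written as 1: the term 2*θ*sin(θ)*cos(θ) was incorrectly written as θ*sin(θ)*cos(θ)
The later steps are derived from this incorrect expression, so the error originates in Step 2.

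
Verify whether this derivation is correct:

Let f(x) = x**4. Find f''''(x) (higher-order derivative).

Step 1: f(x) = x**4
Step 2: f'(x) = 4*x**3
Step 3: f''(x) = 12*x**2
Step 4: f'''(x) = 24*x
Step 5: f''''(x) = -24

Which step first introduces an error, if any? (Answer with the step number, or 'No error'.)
Step 5

Step 5 is incorrect due to a sign flip.
The step shows: -24
The correct value should be: 24

Explanation: The sign of the whole expression was flipped: the term 24 was incorrectly written as -24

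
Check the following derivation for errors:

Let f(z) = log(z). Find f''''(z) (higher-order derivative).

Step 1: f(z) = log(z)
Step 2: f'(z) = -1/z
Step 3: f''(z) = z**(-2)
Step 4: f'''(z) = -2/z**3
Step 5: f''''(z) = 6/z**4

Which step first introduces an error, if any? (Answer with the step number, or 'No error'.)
Step 2

Step 2 is incorrect due to a sign flip.
The step shows: -1/z
The correct value should be: 1/z

Explanation: The sign of the whole expression was flipped: the term 1/z was incorrectly written as -1/z
The later steps are derived from this incorrect expression, so the error originates in Step 2.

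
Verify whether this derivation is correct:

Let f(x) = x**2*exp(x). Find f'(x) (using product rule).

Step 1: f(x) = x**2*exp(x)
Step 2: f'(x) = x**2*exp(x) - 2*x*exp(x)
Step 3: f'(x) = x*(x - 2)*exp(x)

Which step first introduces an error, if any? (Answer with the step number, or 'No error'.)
Step 2

Step 2 is incorrect due to a sign flip.
The step shows: x**2*exp(x) - 2*x*exp(x)
The correct value should be: x**2*exp(x) + 2*x*exp(x)

Explanation: The sign of one term was flipped: the term 2*x*exp(x) was incorrectly written as -2*x*exp(x)
The later steps are derived from this incorrect expression, so the error originates in Step 2.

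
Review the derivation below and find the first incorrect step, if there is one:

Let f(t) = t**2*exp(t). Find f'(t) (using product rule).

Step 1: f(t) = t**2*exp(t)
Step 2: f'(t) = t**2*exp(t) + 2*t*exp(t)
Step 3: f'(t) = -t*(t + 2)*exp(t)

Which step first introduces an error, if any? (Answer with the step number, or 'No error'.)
Step 3

Step 3 is incorrect due to a sign flip.
The step shows: -t*(t + 2)*exp(t)
The correct value should be: t*(t + 2)*exp(t)

Explanation: The sign of the whole expression was flipped: the term t*(t + 2)*exp(t) was incorrectly written as -t*(t + 2)*exp(t)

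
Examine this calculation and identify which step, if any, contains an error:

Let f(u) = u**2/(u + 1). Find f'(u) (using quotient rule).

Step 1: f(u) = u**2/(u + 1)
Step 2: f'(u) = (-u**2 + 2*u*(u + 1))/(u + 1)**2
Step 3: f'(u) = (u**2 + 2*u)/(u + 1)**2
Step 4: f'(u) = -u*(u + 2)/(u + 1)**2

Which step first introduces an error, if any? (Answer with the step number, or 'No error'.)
Step 4

Step 4 is incorrect due to a sign flip.
The step shows: -u*(u + 2)/(u + 1)**2
The correct value should be: u*(u + 2)/(u + 1)**2

Explanation: The sign of the whole expression was flipped: the term u*(u + 2)/(u + 1)**2 was incorrectly written as -u*(u + 2)/(u + 1)**2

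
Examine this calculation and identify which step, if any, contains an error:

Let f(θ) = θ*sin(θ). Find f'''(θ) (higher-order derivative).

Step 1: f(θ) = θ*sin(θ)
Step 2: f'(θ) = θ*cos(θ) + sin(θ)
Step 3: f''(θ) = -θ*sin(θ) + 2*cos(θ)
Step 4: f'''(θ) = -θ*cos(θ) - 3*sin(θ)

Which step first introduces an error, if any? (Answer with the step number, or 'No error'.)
No error

All steps in this derivation are correct.
The final answer f'''(θ) = -θ*cos(θ) - 3*sin(θ) is valid.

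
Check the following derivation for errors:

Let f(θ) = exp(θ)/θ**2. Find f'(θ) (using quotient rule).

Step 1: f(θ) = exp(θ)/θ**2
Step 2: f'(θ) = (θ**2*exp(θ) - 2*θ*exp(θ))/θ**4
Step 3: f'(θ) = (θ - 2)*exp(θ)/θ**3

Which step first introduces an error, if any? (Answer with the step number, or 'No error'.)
No error

All steps in this derivation are correct.
The final answer f'(θ) = (θ - 2)*exp(θ)/θ**3 is valid.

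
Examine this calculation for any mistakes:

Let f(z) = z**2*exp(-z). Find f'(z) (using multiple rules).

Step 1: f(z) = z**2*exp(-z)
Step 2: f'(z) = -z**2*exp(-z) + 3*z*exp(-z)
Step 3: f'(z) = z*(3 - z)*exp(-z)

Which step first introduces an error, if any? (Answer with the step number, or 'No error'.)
Step 2

Step 2 is incorrect due to a wrong coefficient.
The step shows: -z**2*exp(-z) + 3*z*exp(-z)
The correct value should be: -z**2*exp(-z) + 2*z*exp(-z)

Explanation: The coefficient 2 was incorrectly written as 3: the term 2*z*exp(-z) was incorrectly written as 3*z*exp(-z)
The later steps are derived from this incorrect expression, so the error originates in Step 2.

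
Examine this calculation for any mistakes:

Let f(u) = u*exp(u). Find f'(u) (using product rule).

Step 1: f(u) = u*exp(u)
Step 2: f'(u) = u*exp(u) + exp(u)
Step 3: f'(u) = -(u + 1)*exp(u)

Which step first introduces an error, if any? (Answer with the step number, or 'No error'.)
Step 3

Step 3 is incorrect due to a sign flip.
The step shows: -(u + 1)*exp(u)
The correct value should be: (u + 1)*exp(u)

Explanation: The sign of the whole expression was flipped: the term (u + 1)*exp(u) was incorrectly written as -(u + 1)*exp(u)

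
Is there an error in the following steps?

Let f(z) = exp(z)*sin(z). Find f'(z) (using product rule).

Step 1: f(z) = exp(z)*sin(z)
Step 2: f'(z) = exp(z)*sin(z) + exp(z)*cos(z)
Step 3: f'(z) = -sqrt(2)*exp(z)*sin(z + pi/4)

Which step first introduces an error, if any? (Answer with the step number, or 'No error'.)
Step 3

Step 3 is incorrect due to a sign flip.
The step shows: -sqrt(2)*exp(z)*sin(z + pi/4)
The correct value should be: sqrt(2)*exp(z)*sin(z + pi/4)

Explanation: The sign of the whole expression was flipped: the term sqrt(2)*exp(z)*sin(z + pi/4) was incorrectly written as -sqrt(2)*exp(z)*sin(z + pi/4)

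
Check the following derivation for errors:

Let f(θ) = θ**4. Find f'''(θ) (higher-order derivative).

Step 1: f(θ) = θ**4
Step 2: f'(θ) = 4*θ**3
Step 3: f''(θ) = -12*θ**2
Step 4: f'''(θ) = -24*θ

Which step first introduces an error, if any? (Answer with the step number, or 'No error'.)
Step 3

Step 3 is incorrect due to a sign flip.
The step shows: -12*θ**2
The correct value should be: 12*θ**2

Explanation: The sign of the whole expression was flipped: the term 12*θ**2 was incorrectly written as -12*θ**2
The later steps are derived from this incorrect expression, so the error originates in Step 3.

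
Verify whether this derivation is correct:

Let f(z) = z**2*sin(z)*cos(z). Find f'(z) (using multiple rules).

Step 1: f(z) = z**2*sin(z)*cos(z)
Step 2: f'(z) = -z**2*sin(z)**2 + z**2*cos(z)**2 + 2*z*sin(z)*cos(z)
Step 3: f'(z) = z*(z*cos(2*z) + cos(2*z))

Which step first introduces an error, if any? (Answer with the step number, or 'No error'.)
Step 3

Step 3 is incorrect due to a wrong trig function.
The step shows: z*(z*cos(2*z) + cos(2*z))
The correct value should be: z*(z*cos(2*z) + sin(2*z))

Explanation: sin(2*z) was incorrectly written as cos(2*z): the term z*(z*cos(2*z) + sin(2*z)) was incorrectly written as z*(z*cos(2*z) + cos(2*z))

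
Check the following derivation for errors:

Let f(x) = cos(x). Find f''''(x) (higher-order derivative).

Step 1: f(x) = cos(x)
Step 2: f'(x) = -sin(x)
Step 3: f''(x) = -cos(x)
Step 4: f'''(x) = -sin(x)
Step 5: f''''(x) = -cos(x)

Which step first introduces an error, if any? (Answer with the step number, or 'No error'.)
Step 4

Step 4 is incorrect due to a sign flip.
The step shows: -sin(x)
The correct value should be: sin(x)

Explanation: The sign of the whole expression was flipped: the term sin(x) was incorrectly written as -sin(x)
The later steps are derived from this incorrect expression, so the error originates in Step 4.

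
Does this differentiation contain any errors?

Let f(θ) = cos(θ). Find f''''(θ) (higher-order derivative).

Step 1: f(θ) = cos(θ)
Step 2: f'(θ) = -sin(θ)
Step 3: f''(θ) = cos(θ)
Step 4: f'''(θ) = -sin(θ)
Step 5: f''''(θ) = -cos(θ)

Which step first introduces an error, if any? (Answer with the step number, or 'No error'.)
Step 3

Step 3 is incorrect due to a sign flip.
The step shows: cos(θ)
The correct value should be: -cos(θ)

Explanation: The sign of the whole expression was flipped: the term -cos(θ) was incorrectly written as cos(θ)
The later steps are derived from this incorrect expression, so the error originates in Step 3.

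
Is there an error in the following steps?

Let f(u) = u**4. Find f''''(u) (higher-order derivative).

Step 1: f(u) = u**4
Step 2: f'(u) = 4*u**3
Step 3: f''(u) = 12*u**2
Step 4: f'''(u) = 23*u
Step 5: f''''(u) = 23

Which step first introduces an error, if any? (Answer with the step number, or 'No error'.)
Step 4

Step 4 is incorrect due to a wrong coefficient.
The step shows: 23*u
The correct value should be: 24*u

Explanation: The coefficient 24 was incorrectly written as 23: the term 24*u was incorrectly written as 23*u
The later steps are derived from this incorrect expression, so the error originates in Step 4.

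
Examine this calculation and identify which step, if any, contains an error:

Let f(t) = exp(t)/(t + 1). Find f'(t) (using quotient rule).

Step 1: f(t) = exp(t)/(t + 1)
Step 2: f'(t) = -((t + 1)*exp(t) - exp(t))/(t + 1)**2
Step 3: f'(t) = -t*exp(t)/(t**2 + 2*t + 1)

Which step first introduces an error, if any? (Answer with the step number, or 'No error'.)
Step 2

Step 2 is incorrect due to a sign flip.
The step shows: -((t + 1)*exp(t) - exp(t))/(t + 1)**2
The correct value should be: ((t + 1)*exp(t) - exp(t))/(t + 1)**2

Explanation: The sign of the whole expression was flipped: the term ((t + 1)*exp(t) - exp(t))/(t + 1)**2 was incorrectly written as -((t + 1)*exp(t) - exp(t))/(t + 1)**2
The later steps are derived from this incorrect expression, so the error originates in Step 2.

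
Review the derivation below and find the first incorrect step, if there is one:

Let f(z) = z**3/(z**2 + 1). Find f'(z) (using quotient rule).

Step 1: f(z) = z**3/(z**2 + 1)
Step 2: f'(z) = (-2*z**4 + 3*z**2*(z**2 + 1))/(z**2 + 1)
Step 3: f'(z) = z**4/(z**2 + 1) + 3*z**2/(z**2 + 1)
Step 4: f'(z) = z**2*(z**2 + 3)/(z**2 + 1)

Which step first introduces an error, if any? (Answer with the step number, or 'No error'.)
Step 2

Step 2 is incorrect due to a wrong exponent.
The step shows: (-2*z**4 + 3*z**2*(z**2 + 1))/(z**2 + 1)
The correct value should be: (-2*z**4 + 3*z**2*(z**2 + 1))/(z**2 + 1)**2

Explanation: The exponent -2 on z**2 + 1 was incorrectly written as -1: the term (-2*z**4 + 3*z**2*(z**2 + 1))/(z**2 + 1)**2 was incorrectly written as (-2*z**4 + 3*z**2*(z**2 + 1))/(z**2 + 1)
The later steps are derived from this incorrect expression, so the error originates in Step 2.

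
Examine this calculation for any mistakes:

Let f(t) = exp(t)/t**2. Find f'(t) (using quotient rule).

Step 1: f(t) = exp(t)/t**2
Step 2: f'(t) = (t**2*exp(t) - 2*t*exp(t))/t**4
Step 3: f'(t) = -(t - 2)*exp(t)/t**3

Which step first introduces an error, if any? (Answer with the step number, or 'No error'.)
Step 3

Step 3 is incorrect due to a sign flip.
The step shows: -(t - 2)*exp(t)/t**3
The correct value should be: (t - 2)*exp(t)/t**3

Explanation: The sign of the whole expression was flipped: the term (t - 2)*exp(t)/t**3 was incorrectly written as -(t - 2)*exp(t)/t**3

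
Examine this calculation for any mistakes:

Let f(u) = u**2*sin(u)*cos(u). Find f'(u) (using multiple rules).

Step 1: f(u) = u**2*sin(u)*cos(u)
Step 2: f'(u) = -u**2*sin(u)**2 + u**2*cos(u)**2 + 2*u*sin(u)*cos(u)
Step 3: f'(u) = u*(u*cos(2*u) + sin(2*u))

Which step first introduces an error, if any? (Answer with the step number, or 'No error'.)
No error

All steps in this derivation are correct.
The final answer f'(u) = u*(u*cos(2*u) + sin(2*u)) is valid.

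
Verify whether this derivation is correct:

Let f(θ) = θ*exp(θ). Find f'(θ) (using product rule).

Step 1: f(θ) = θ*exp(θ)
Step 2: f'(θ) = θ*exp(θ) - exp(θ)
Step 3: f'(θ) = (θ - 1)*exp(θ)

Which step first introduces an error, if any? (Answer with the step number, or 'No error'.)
Step 2

Step 2 is incorrect due to a sign flip.
The step shows: θ*exp(θ) - exp(θ)
The correct value should be: θ*exp(θ) + exp(θ)

Explanation: The sign of one term was flipped: the term exp(θ) was incorrectly written as -exp(θ)
The later steps are derived from this incorrect expression, so the error originates in Step 2.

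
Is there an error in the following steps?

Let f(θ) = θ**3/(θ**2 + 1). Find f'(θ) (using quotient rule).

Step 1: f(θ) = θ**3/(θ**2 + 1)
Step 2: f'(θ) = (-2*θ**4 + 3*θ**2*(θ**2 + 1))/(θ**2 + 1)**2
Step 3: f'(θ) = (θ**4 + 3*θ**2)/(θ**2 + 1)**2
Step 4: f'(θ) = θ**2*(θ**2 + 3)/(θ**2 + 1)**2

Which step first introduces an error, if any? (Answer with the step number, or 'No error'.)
No error

All steps in this derivation are correct.
The final answer f'(θ) = θ**2*(θ**2 + 3)/(θ**2 + 1)**2 is valid.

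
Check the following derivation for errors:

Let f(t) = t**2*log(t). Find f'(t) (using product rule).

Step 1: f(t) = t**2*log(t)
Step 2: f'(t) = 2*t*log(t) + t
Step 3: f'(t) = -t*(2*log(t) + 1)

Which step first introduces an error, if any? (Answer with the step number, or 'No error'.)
Step 3

Step 3 is incorrect due to a sign flip.
The step shows: -t*(2*log(t) + 1)
The correct value should be: t*(2*log(t) + 1)

Explanation: The sign of the whole expression was flipped: the term t*(2*log(t) + 1) was incorrectly written as -t*(2*log(t) + 1)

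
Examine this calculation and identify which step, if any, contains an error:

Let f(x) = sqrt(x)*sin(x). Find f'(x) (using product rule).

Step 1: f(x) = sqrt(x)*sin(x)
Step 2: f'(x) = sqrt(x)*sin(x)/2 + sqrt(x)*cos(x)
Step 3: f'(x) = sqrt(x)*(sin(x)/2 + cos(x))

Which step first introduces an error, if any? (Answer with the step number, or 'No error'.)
Step 2

Step 2 is incorrect due to a wrong exponent.
The step shows: sqrt(x)*sin(x)/2 + sqrt(x)*cos(x)
The correct value should be: sqrt(x)*cos(x) + sin(x)/(2*sqrt(x))

Explanation: The exponent -1/2 on x was incorrectly written as 1/2: the term sin(x)/(2*sqrt(x)) was incorrectly written as sqrt(x)*sin(x)/2
The later steps are derived from this incorrect expression, so the error originates in Step 2.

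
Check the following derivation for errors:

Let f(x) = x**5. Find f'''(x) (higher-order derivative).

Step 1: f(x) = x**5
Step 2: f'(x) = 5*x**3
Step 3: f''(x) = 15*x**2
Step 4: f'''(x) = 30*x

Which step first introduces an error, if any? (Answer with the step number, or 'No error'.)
Step 2

Step 2 is incorrect due to a wrong exponent.
The step shows: 5*x**3
The correct value should be: 5*x**4

Explanation: The exponent 4 on x was incorrectly written as 3: the term 5*x**4 was incorrectly written as 5*x**3
The later steps are derived from this incorrect expression, so the error originates in Step 2.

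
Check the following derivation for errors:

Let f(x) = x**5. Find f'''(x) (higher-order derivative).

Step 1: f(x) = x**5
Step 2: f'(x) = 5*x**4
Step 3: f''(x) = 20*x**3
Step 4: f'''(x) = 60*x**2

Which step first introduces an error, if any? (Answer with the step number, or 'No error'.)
No error

All steps in this derivation are correct.
The final answer f'''(x) = 60*x**2 is valid.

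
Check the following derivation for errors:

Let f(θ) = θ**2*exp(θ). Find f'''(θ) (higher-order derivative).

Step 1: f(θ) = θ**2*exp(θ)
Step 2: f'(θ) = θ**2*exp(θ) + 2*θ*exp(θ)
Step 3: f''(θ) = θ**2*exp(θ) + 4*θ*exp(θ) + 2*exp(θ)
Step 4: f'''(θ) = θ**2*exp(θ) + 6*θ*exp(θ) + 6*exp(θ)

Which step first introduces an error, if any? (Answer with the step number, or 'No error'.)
No error

All steps in this derivation are correct.
The final answer f'''(θ) = θ**2*exp(θ) + 6*θ*exp(θ) + 6*exp(θ) is valid.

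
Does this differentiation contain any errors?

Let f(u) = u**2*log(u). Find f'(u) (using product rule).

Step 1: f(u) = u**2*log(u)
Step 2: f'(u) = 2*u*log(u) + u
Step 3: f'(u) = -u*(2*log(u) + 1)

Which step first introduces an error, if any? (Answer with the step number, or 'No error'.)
Step 3

Step 3 is incorrect due to a sign flip.
The step shows: -u*(2*log(u) + 1)
The correct value should be: u*(2*log(u) + 1)

Explanation: The sign of the whole expression was flipped: the term u*(2*log(u) + 1) was incorrectly written as -u*(2*log(u) + 1)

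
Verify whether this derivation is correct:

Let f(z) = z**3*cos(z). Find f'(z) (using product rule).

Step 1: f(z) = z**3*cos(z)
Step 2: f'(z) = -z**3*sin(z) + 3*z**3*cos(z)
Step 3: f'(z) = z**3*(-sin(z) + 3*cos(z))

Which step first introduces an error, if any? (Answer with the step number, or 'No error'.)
Step 2

Step 2 is incorrect due to a wrong exponent.
The step shows: -z**3*sin(z) + 3*z**3*cos(z)
The correct value should be: -z**3*sin(z) + 3*z**2*cos(z)

Explanation: The exponent 2 on z was incorrectly written as 3: the term 3*z**2*cos(z) was incorrectly written as 3*z**3*cos(z)
The later steps are derived from this incorrect expression, so the error originates in Step 2.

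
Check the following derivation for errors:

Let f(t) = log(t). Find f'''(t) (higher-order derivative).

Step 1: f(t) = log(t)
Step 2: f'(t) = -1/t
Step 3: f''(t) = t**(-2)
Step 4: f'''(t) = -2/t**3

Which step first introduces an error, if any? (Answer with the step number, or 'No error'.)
Step 2

Step 2 is incorrect due to a sign flip.
The step shows: -1/t
The correct value should be: 1/t

Explanation: The sign of the whole expression was flipped: the term 1/t was incorrectly written as -1/t
The later steps are derived from this incorrect expression, so the error originates in Step 2.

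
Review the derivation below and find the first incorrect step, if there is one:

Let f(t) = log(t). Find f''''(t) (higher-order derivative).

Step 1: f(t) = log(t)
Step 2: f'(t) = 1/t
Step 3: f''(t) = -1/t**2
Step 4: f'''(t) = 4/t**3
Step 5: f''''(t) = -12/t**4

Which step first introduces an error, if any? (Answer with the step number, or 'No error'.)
Step 4

Step 4 is incorrect due to a wrong coefficient.
The step shows: 4/t**3
The correct value should be: 2/t**3

Explanation: The coefficient 2 was incorrectly written as 4: the term 2/t**3 was incorrectly written as 4/t**3
The later steps are derived from this incorrect expression, so the error originates in Step 4.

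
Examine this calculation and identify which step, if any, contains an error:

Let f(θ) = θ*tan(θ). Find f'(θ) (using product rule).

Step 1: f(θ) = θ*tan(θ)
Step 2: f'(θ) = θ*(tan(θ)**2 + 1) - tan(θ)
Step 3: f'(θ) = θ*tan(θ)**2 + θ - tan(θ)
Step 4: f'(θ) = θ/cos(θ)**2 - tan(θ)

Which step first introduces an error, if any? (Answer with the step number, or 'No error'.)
Step 2

Step 2 is incorrect due to a sign flip.
The step shows: θ*(tan(θ)**2 + 1) - tan(θ)
The correct value should be: θ*(tan(θ)**2 + 1) + tan(θ)

Explanation: The sign of one term was flipped: the term tan(θ) was incorrectly written as -tan(θ)
The later steps are derived from this incorrect expression, so the error originates in Step 2.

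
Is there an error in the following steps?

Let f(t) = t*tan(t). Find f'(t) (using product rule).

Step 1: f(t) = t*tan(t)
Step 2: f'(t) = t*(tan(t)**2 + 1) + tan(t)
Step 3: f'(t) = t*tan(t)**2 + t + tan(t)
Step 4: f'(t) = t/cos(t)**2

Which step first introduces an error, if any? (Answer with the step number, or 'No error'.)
Step 4

Step 4 is incorrect due to a dropped term.
The step shows: t/cos(t)**2
The correct value should be: t/cos(t)**2 + tan(t)

Explanation: A term was dropped: the term tan(t) was incorrectly omitted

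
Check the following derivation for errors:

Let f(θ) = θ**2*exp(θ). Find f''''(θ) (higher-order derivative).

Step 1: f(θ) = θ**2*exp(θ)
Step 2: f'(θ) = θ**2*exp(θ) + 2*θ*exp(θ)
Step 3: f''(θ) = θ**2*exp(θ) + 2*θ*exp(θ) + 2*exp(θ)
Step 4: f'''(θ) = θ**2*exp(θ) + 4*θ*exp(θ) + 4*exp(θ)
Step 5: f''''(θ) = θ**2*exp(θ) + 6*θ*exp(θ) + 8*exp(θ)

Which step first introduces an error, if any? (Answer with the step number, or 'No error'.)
Step 3

Step 3 is incorrect due to a wrong coefficient.
The step shows: θ**2*exp(θ) + 2*θ*exp(θ) + 2*exp(θ)
The correct value should be: θ**2*exp(θ) + 4*θ*exp(θ) + 2*exp(θ)

Explanation: The coefficient 4 was incorrectly written as 2: the term 4*θ*exp(θ) was incorrectly written as 2*θ*exp(θ)
The later steps are derived from this incorrect expression, so the error originates in Step 3.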